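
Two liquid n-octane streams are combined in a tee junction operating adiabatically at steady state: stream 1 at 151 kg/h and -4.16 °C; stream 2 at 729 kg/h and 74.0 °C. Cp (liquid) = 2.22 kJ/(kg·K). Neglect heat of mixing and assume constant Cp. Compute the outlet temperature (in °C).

T_out = 60.6 °C

No heat crosses the boundary, so H_out = H_in.
T_out = Σ ṁᵢCp,ᵢTᵢ / Σ ṁᵢCp,ᵢ
      = 118370 / 1953.6 = 60.588 °C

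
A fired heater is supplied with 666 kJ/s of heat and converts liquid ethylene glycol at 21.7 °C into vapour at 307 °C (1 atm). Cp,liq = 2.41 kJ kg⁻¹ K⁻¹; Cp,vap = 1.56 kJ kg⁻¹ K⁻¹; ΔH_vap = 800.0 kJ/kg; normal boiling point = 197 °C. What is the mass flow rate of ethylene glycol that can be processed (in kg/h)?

ṁ = 1720 kg/h

Δh = 2.41×(197−21.7) + 800.0 + 1.56×(307−197) = 1394.1 kJ/kg
Q = 666 kJ/s = 666 kJ/s = 2.3976e+06 kJ/h
ṁ = Q/Δh = 2.3976e+06 / 1394.1 = 1719.9 kg/h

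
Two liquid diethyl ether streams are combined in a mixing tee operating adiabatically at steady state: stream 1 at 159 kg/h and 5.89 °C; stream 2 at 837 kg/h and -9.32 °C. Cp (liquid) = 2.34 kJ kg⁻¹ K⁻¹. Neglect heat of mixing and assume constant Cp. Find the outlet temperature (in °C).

No heat crosses the boundary, so H_out = H_in.
T_out = Σ ṁᵢCp,ᵢTᵢ / Σ ṁᵢCp,ᵢ
      = -16063 / 2330.6 = -6.8919 °C

T_out = -6.89 °C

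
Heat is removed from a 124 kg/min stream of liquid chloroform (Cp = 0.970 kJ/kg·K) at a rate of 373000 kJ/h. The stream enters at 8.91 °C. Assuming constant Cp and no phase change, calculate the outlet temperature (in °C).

Q = 373000 kJ/h = 6216.7 kJ/min
ΔT = Q/(ṁ·Cp) = 6216.7/(124×0.970) = 51.685 K
T_out = 8.91 − 51.685 = -42.775 °C

T_out = -42.8 °C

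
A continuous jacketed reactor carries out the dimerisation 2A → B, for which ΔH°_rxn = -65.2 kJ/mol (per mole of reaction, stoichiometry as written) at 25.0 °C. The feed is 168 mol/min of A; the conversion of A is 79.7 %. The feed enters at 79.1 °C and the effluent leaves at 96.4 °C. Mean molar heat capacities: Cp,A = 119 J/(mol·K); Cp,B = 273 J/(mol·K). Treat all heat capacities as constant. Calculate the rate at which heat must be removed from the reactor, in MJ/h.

Q_out = 231 MJ/h

Extent of reaction ξ = 0.797 × 168 / 2 = 66.948 mol/min
Reaction term: ξ·ΔH°_rxn = 66.948 × -65.2 = -4365 kJ/min
Sensible, feed 79.1→25 °C: -1081.6 kJ/min
Outlet flows (mol/min): A 34.104, B 66.948
Sensible, products 25→96.4 °C: 1594.7 kJ/min
Q = ΔH = -3851.8 kJ/min = -64.197 kW
Heat removed = 231.11 MJ/h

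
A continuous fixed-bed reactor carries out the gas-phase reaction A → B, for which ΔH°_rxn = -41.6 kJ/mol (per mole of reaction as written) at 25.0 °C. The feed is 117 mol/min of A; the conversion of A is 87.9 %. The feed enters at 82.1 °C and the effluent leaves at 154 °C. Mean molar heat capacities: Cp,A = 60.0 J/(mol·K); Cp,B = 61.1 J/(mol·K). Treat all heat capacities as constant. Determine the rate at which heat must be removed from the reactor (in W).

Extent of reaction ξ = 0.879 × 117 = 102.84 mol/min
Reaction term: ξ·ΔH°_rxn = 102.84 × -41.6 = -4278.3 kJ/min
Sensible, feed 82.1→25 °C: -400.84 kJ/min
Outlet flows (mol/min): A 14.157, B 102.84
Sensible, products 25→154 °C: 920.17 kJ/min
Q = ΔH = -3758.9 kJ/min = -62.649 kW
Heat removed = 62649 W

Q_out = 62600 W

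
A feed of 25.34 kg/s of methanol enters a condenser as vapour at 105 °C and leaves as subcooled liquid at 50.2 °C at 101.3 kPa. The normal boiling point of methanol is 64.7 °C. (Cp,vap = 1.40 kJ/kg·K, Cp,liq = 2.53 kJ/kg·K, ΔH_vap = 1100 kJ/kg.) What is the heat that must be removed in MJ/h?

Q_c = 109000 MJ/h

vapour 105→64.7 °C: -56.42 kJ/kg
condensation at 64.7 °C: -1100 kJ/kg
liquid 64.7→50.2 °C: -36.685 kJ/kg
Δh = -56.42 + -1100 + -36.685 = -1193.1 kJ/kg
Q = ṁ·Δh = 25.34 kg/s × -1193.1 kJ/kg = -30233 kJ/s
|Q| = 30233 kW = 108840 MJ/h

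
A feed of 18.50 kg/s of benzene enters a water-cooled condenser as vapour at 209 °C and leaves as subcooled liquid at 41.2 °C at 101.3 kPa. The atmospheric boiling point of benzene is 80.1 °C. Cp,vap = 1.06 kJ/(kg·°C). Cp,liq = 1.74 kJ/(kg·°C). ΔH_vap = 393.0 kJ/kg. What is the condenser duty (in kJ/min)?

vapour 209→80.1 °C: -136.63 kJ/kg
condensation at 80.1 °C: -393 kJ/kg
liquid 80.1→41.2 °C: -67.686 kJ/kg
Δh = -136.63 + -393 + -67.686 = -597.32 kJ/kg
Q = ṁ·Δh = 18.50 kg/s × -597.32 kJ/kg = -11050 kJ/s
|Q| = 11050 kW = 663030 kJ/min

Q_c = 663000 kJ/min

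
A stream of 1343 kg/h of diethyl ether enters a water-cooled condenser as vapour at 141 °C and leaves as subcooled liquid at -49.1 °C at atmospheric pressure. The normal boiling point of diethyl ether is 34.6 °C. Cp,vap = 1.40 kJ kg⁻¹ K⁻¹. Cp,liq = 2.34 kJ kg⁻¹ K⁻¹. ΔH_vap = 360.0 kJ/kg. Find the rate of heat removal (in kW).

vapour 141→34.6 °C: -148.96 kJ/kg
condensation at 34.6 °C: -360 kJ/kg
liquid 34.6→-49.1 °C: -195.86 kJ/kg
Δh = -148.96 + -360 + -195.86 = -704.82 kJ/kg
Q = ṁ·Δh = 1343 kg/h × -704.82 kJ/kg = -946570 kJ/h
|Q| = 262.94 kW

Q_c = 263 kW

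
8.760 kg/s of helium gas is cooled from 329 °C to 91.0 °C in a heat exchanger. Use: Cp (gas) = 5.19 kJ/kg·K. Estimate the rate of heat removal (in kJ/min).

Q_c = 649000 kJ/min

Q = ṁ·Cp·ΔT = 8.760 × 5.19 × (91.0 − 329) = -10821 kJ/s
Cooling duty = 649230 kJ/min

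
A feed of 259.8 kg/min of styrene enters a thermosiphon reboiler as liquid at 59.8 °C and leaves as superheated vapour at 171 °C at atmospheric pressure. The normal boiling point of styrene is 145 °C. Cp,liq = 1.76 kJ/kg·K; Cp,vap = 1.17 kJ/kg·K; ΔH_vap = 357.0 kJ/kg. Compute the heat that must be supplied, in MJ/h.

liquid 59.8→145 °C: 149.95 kJ/kg
vaporisation at 145 °C: 357 kJ/kg
vapour 145→171 °C: 30.42 kJ/kg
Δh = 149.95 + 357 + 30.42 = 537.37 kJ/kg
Q = ṁ·Δh = 259.8 kg/min × 537.37 kJ/kg = 139610 kJ/min
|Q| = 2326.8 kW = 8376.6 MJ/h

Q = 8380 MJ/h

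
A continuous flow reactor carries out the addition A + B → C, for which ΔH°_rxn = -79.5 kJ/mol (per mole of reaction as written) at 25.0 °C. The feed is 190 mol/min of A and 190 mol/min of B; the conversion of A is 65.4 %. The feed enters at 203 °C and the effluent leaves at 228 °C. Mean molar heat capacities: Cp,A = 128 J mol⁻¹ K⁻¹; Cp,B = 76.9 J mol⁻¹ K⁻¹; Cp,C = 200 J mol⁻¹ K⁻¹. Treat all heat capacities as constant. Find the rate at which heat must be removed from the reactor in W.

Q_out = 150000 W

Extent of reaction ξ = 0.654 × 190 = 124.26 mol/min
Reaction term: ξ·ΔH°_rxn = 124.26 × -79.5 = -9878.7 kJ/min
Sensible, feed 203→25 °C: -6929.7 kJ/min
Outlet flows (mol/min): A 65.74, B 65.74, C 124.26
Sensible, products 25→228 °C: 7779.4 kJ/min
Q = ΔH = -9029 kJ/min = -150.48 kW
Heat removed = 150480 W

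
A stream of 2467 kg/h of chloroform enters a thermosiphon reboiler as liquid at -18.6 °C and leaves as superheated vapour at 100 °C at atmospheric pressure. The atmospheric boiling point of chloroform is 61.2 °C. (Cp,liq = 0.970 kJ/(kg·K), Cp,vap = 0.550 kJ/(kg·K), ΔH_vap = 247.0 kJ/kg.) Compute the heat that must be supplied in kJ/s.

Q = 237 kJ/s

liquid -18.6→61.2 °C: 77.406 kJ/kg
vaporisation at 61.2 °C: 247 kJ/kg
vapour 61.2→100 °C: 21.34 kJ/kg
Δh = 77.406 + 247 + 21.34 = 345.75 kJ/kg
Q = ṁ·Δh = 2467 kg/h × 345.75 kJ/kg = 852960 kJ/h
|Q| = 236.93 kW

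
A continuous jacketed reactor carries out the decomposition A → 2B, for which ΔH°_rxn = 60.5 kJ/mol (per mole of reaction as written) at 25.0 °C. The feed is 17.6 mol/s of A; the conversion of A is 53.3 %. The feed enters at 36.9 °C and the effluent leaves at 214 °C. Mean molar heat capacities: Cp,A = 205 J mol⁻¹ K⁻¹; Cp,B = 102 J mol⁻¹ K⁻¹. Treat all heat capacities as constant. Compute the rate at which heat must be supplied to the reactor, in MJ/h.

Extent of reaction ξ = 0.533 × 17.6 = 9.3808 mol/s
Reaction term: ξ·ΔH°_rxn = 9.3808 × 60.5 = 567.54 kJ/s
Sensible, feed 36.9→25 °C: -42.935 kJ/s
Outlet flows (mol/s): A 8.2192, B 18.762
Sensible, products 25→214 °C: 680.14 kJ/s
Q = ΔH = 1204.7 kJ/s = 1204.7 kW
Heat supplied = 4337.1 MJ/h

Q_in = 4340 MJ/h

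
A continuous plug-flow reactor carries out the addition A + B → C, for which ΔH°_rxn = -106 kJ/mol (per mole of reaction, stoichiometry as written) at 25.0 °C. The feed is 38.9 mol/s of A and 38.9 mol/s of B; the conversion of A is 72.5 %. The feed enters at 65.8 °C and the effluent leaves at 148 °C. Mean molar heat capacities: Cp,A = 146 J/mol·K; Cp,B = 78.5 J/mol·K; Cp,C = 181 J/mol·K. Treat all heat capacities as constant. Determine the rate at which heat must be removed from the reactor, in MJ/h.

Extent of reaction ξ = 0.725 × 38.9 = 28.202 mol/s
Reaction term: ξ·ΔH°_rxn = 28.202 × -106 = -2989.5 kJ/s
Sensible, feed 65.8→25 °C: -356.31 kJ/s
Outlet flows (mol/s): A 10.698, B 10.698, C 28.202
Sensible, products 25→148 °C: 923.27 kJ/s
Q = ΔH = -2422.5 kJ/s = -2422.5 kW
Heat removed = 8721 MJ/h

Q_out = 8720 MJ/h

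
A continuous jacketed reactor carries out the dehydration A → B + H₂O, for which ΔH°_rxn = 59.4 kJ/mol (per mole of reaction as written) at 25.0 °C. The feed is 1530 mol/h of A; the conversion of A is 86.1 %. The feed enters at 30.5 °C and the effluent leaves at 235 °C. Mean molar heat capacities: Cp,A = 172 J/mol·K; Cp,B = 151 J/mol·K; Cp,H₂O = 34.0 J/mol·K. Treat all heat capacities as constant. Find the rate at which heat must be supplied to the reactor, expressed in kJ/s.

Extent of reaction ξ = 0.861 × 1530 = 1317.3 mol/h
Reaction term: ξ·ΔH°_rxn = 1317.3 × 59.4 = 78249 kJ/h
Sensible, feed 30.5→25 °C: -1447.4 kJ/h
Outlet flows (mol/h): A 212.67, B 1317.3, H₂O 1317.3
Sensible, products 25→235 °C: 58860 kJ/h
Q = ΔH = 135660 kJ/h = 37.684 kW
Heat supplied = 37.684 kJ/s

Q_in = 37.7 kJ/s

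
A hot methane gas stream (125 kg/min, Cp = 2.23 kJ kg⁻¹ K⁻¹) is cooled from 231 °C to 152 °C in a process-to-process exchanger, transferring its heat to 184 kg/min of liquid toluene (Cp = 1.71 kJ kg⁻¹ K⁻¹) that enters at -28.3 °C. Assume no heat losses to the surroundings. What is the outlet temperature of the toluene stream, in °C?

Heat released by hot stream: Q = 125 × 2.23 × (231 − 152) = 22021 kJ/min
Energy balance on cold side (adiabatic exchanger): Q = ṁ_c·Cp_c·(T_c,out − T_c,in)
T_c,out = -28.3 + 22021/(184 × 1.71) = 41.689 °C

T_c,out = 41.7 °C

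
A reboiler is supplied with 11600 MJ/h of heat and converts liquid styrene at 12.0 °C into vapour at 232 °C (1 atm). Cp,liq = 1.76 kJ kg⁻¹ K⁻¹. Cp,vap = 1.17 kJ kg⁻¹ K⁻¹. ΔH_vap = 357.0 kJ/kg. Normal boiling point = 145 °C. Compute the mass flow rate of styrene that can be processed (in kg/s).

ṁ = 4.65 kg/s

Δh = 1.76×(145−12.0) + 357.0 + 1.17×(232−145) = 692.87 kJ/kg
Q = 11600 MJ/h = 3222.2 kJ/s = 3222.2 kJ/s
ṁ = Q/Δh = 3222.2 / 692.87 = 4.6505 kg/s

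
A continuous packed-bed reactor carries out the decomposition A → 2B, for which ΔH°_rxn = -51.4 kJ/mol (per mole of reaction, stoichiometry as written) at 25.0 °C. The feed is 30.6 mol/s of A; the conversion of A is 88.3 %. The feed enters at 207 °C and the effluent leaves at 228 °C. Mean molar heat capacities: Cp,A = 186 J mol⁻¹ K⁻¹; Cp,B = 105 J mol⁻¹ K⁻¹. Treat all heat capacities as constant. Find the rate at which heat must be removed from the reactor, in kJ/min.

Q_out = 68300 kJ/min

Extent of reaction ξ = 0.883 × 30.6 = 27.02 mol/s
Reaction term: ξ·ΔH°_rxn = 27.02 × -51.4 = -1388.8 kJ/s
Sensible, feed 207→25 °C: -1035.9 kJ/s
Outlet flows (mol/s): A 3.5802, B 54.04
Sensible, products 25→228 °C: 1287 kJ/s
Q = ΔH = -1137.7 kJ/s = -1137.7 kW
Heat removed = 68259 kJ/min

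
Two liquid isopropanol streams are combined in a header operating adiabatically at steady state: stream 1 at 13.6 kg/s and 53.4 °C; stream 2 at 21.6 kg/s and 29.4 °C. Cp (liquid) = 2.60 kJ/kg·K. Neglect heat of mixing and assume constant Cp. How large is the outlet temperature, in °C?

Adiabatic, steady state ⇒ Σ ṁᵢCp,ᵢ(T_out − Tᵢ) = 0
Σ ṁᵢCp,ᵢTᵢ = 13.6×2.60×53.4 + 21.6×2.60×29.4 = 3539.3
Σ ṁᵢCp,ᵢ = 13.6×2.60 + 21.6×2.60 = 91.52
T_out = 3539.3 / 91.52 = 38.673 °C

T_out = 38.7 °C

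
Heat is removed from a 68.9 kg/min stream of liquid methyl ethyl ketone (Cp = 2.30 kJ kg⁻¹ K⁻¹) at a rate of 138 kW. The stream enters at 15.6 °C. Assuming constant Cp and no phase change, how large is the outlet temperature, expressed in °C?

T_out = -36.6 °C

Q = 138 kW = 8280 kJ/min
ΔT = Q/(ṁ·Cp) = 8280/(68.9×2.30) = 52.25 K
T_out = 15.6 − 52.25 = -36.65 °C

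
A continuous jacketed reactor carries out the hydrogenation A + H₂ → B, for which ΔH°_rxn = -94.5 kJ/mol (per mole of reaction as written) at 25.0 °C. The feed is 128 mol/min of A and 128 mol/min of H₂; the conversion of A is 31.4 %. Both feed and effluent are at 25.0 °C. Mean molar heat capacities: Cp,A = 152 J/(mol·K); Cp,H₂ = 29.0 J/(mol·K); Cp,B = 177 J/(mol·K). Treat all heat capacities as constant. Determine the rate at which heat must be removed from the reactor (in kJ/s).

Q_out = 63.3 kJ/s

Extent of reaction ξ = 0.314 × 128 = 40.192 mol/min
Reaction term: ξ·ΔH°_rxn = 40.192 × -94.5 = -3798.1 kJ/min
Q = ΔH = -3798.1 kJ/min = -63.302 kW
Heat removed = 63.302 kJ/s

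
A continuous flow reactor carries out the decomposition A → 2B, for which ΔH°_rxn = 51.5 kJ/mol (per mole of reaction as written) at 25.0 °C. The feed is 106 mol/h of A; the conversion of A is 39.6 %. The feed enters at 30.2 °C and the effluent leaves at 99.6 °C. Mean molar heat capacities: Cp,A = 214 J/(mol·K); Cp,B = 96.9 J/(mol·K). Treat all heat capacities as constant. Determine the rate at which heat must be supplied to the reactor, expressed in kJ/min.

Extent of reaction ξ = 0.396 × 106 = 41.976 mol/h
Reaction term: ξ·ΔH°_rxn = 41.976 × 51.5 = 2161.8 kJ/h
Sensible, feed 30.2→25 °C: -117.96 kJ/h
Outlet flows (mol/h): A 64.024, B 83.952
Sensible, products 25→99.6 °C: 1629 kJ/h
Q = ΔH = 3672.8 kJ/h = 1.0202 kW
Heat supplied = 61.213 kJ/min

Q_in = 61.2 kJ/min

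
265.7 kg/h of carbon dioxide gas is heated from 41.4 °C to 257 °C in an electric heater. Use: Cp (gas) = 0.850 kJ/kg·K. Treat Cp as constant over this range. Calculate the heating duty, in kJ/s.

Q = 13.5 kJ/s

Q = ṁ·Cp·ΔT = 265.7 × 0.850 × (257 − 41.4) = 48692 kJ/h
Converting: 48692 / 3600 s = 13.526 kW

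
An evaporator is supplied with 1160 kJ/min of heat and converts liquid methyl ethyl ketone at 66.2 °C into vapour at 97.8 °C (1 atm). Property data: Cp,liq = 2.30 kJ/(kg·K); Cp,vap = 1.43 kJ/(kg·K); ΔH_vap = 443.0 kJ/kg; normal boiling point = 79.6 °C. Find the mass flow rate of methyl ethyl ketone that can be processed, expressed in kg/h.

Δh = 2.30×(79.6−66.2) + 443.0 + 1.43×(97.8−79.6) = 499.85 kJ/kg
Q = 1160 kJ/min = 19.333 kJ/s = 69600 kJ/h
ṁ = Q/Δh = 69600 / 499.85 = 139.24 kg/h

ṁ = 139 kg/h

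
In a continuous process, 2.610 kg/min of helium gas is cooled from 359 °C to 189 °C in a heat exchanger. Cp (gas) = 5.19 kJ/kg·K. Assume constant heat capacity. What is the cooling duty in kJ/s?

Q = ṁ·Cp·ΔT = 2.610 × 5.19 × (189 − 359) = -2302.8 kJ/min
Converting: 2302.8 / 60 s = 38.38 kW

Q_c = 38.4 kJ/s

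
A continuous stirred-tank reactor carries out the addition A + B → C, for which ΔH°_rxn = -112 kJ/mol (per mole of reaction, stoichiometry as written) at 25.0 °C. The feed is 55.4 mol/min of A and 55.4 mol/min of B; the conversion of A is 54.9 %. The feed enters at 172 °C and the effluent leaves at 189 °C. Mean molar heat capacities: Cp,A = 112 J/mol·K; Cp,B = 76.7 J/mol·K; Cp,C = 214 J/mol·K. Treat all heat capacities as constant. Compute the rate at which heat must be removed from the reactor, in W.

Extent of reaction ξ = 0.549 × 55.4 = 30.415 mol/min
Reaction term: ξ·ΔH°_rxn = 30.415 × -112 = -3406.4 kJ/min
Sensible, feed 172→25 °C: -1536.7 kJ/min
Outlet flows (mol/min): A 24.985, B 24.985, C 30.415
Sensible, products 25→189 °C: 1840.6 kJ/min
Q = ΔH = -3102.5 kJ/min = -51.709 kW
Heat removed = 51709 W

Q_out = 51700 W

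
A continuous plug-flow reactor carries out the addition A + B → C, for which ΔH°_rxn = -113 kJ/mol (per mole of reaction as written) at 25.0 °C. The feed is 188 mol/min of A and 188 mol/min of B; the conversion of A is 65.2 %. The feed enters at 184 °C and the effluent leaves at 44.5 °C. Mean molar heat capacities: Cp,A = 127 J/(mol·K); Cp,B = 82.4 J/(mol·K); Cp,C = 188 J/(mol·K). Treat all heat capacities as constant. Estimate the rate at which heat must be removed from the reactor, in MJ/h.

Extent of reaction ξ = 0.652 × 188 = 122.58 mol/min
Reaction term: ξ·ΔH°_rxn = 122.58 × -113 = -13851 kJ/min
Sensible, feed 184→25 °C: -6259.4 kJ/min
Outlet flows (mol/min): A 65.424, B 65.424, C 122.58
Sensible, products 25→44.5 °C: 716.51 kJ/min
Q = ΔH = -19394 kJ/min = -323.23 kW
Heat removed = 1163.6 MJ/h

Q_out = 1160 MJ/h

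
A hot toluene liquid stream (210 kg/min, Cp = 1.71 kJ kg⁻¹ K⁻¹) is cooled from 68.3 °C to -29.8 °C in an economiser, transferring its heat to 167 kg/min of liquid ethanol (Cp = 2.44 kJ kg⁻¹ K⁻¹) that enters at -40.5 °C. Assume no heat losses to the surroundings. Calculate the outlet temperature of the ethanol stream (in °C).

T_c,out = 46.0 °C

Heat released by hot stream: Q = 210 × 1.71 × (68.3 − -29.8) = 35228 kJ/min
Energy balance on cold side (adiabatic exchanger): Q = ṁ_c·Cp_c·(T_c,out − T_c,in)
T_c,out = -40.5 + 35228/(167 × 2.44) = 45.953 °C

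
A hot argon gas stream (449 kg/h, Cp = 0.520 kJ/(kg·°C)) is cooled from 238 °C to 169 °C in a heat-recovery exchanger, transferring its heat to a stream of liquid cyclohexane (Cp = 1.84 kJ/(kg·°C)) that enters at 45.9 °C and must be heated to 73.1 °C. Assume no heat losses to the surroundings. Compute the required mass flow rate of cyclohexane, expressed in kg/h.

ṁ_c = 322 kg/h

Heat released by hot stream: Q = 449 × 0.520 × (238 − 169) = 16110 kJ/h
Energy balance on cold side (adiabatic exchanger): Q = ṁ_c·Cp_c·(T_c,out − T_c,in)
ṁ_c = 16110 / [1.84 × (73.1 − 45.9)] = 321.89 kg/h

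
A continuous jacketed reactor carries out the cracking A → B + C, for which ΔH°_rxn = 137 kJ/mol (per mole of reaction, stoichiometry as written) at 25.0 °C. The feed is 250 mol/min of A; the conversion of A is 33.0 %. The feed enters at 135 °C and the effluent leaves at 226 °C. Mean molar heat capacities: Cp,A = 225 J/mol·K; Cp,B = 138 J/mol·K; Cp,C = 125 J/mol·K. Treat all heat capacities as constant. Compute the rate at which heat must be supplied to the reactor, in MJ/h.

Q_in = 1020 MJ/h

Extent of reaction ξ = 0.330 × 250 = 82.5 mol/min
Reaction term: ξ·ΔH°_rxn = 82.5 × 137 = 11302 kJ/min
Sensible, feed 135→25 °C: -6187.5 kJ/min
Outlet flows (mol/min): A 167.5, B 82.5, C 82.5
Sensible, products 25→226 °C: 11936 kJ/min
Q = ΔH = 17051 kJ/min = 284.19 kW
Heat supplied = 1023.1 MJ/h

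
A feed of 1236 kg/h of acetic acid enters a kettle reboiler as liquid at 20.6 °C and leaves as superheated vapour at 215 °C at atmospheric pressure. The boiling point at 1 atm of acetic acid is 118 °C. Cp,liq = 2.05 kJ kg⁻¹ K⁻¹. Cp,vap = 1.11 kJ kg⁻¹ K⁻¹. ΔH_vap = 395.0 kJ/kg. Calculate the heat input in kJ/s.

Q = 241 kJ/s

liquid 20.6→118 °C: 199.67 kJ/kg
vaporisation at 118 °C: 395 kJ/kg
vapour 118→215 °C: 107.67 kJ/kg
Δh = 199.67 + 395 + 107.67 = 702.34 kJ/kg
Q = ṁ·Δh = 1236 kg/h × 702.34 kJ/kg = 868090 kJ/h
|Q| = 241.14 kW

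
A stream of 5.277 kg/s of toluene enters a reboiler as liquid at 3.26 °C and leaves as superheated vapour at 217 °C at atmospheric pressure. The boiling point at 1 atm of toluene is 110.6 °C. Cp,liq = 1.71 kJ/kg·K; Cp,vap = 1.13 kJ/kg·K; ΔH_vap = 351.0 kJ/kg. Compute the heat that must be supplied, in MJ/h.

liquid 3.26→110.6 °C: 183.55 kJ/kg
vaporisation at 110.6 °C: 351 kJ/kg
vapour 110.6→217 °C: 120.23 kJ/kg
Δh = 183.55 + 351 + 120.23 = 654.78 kJ/kg
Q = ṁ·Δh = 5.277 kg/s × 654.78 kJ/kg = 3455.3 kJ/s
|Q| = 3455.3 kW = 12439 MJ/h

Q = 12400 MJ/h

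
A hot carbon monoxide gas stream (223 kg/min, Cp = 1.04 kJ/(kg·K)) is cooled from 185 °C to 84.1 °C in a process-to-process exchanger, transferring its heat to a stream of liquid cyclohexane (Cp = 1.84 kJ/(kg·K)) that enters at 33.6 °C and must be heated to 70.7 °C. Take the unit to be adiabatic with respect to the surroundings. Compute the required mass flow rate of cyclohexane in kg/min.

Heat released by hot stream: Q = 223 × 1.04 × (185 − 84.1) = 23401 kJ/min
Energy balance on cold side (adiabatic exchanger): Q = ṁ_c·Cp_c·(T_c,out − T_c,in)
ṁ_c = 23401 / [1.84 × (70.7 − 33.6)] = 342.8 kg/min

ṁ_c = 343 kg/min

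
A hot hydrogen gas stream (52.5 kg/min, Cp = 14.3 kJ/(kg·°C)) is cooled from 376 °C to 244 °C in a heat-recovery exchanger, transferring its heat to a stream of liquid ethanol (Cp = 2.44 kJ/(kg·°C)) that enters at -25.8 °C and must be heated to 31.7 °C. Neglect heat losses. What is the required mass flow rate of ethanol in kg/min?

Heat released by hot stream: Q = 52.5 × 14.3 × (376 − 244) = 99099 kJ/min
Energy balance on cold side (adiabatic exchanger): Q = ṁ_c·Cp_c·(T_c,out − T_c,in)
ṁ_c = 99099 / [2.44 × (31.7 − -25.8)] = 706.34 kg/min

ṁ_c = 706 kg/min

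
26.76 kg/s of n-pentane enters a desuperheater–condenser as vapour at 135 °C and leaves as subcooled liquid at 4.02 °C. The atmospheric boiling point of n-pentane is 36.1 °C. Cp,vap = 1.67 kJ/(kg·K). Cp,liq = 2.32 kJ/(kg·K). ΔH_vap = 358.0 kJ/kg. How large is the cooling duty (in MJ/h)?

vapour 135→36.1 °C: -165.16 kJ/kg
condensation at 36.1 °C: -358 kJ/kg
liquid 36.1→4.02 °C: -74.426 kJ/kg
Δh = -165.16 + -358 + -74.426 = -597.59 kJ/kg
Q = ṁ·Δh = 26.76 kg/s × -597.59 kJ/kg = -15991 kJ/s
|Q| = 15991 kW = 57569 MJ/h

Q_c = 57600 MJ/h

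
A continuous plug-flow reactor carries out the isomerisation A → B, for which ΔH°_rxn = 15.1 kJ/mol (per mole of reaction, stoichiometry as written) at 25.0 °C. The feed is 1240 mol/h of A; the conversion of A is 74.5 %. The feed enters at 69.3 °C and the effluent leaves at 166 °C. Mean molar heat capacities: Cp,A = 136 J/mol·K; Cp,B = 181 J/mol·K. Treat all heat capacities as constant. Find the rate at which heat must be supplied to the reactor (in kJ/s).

Q_in = 10.0 kJ/s

Extent of reaction ξ = 0.745 × 1240 = 923.8 mol/h
Reaction term: ξ·ΔH°_rxn = 923.8 × 15.1 = 13949 kJ/h
Sensible, feed 69.3→25 °C: -7470.8 kJ/h
Outlet flows (mol/h): A 316.2, B 923.8
Sensible, products 25→166 °C: 29640 kJ/h
Q = ΔH = 36118 kJ/h = 10.033 kW
Heat supplied = 10.033 kJ/s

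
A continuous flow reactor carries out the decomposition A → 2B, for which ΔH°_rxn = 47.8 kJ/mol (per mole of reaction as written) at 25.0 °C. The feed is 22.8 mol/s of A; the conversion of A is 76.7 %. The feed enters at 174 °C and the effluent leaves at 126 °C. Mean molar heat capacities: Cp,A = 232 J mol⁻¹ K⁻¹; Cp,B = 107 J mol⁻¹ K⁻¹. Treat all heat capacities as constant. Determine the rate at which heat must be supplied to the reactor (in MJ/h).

Q_in = 1980 MJ/h

Extent of reaction ξ = 0.767 × 22.8 = 17.488 mol/s
Reaction term: ξ·ΔH°_rxn = 17.488 × 47.8 = 835.91 kJ/s
Sensible, feed 174→25 °C: -788.15 kJ/s
Outlet flows (mol/s): A 5.3124, B 34.975
Sensible, products 25→126 °C: 502.46 kJ/s
Q = ΔH = 550.21 kJ/s = 550.21 kW
Heat supplied = 1980.8 MJ/h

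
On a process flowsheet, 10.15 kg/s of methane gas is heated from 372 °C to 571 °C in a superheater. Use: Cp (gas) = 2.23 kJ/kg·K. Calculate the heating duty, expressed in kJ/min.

Q = 270000 kJ/min

Q = ṁ·Cp·ΔT = 10.15 × 2.23 × (571 − 372) = 4504.3 kJ/s
Heating duty = 270260 kJ/min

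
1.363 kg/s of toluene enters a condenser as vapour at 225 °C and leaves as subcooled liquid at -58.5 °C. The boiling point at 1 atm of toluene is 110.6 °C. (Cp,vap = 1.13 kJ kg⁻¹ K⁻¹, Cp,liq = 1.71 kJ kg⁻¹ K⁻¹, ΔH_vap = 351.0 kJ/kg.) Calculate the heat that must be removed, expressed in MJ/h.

Q_c = 3780 MJ/h

vapour 225→110.6 °C: -129.27 kJ/kg
condensation at 110.6 °C: -351 kJ/kg
liquid 110.6→-58.5 °C: -289.16 kJ/kg
Δh = -129.27 + -351 + -289.16 = -769.43 kJ/kg
Q = ṁ·Δh = 1.363 kg/s × -769.43 kJ/kg = -1048.7 kJ/s
|Q| = 1048.7 kW = 3775.5 MJ/h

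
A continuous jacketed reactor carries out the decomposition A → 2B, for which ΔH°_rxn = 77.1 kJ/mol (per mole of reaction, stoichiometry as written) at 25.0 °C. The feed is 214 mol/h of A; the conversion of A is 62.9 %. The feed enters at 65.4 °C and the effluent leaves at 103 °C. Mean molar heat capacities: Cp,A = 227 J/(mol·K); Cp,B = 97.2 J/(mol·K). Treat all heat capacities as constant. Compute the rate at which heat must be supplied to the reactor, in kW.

Extent of reaction ξ = 0.629 × 214 = 134.61 mol/h
Reaction term: ξ·ΔH°_rxn = 134.61 × 77.1 = 10378 kJ/h
Sensible, feed 65.4→25 °C: -1962.6 kJ/h
Outlet flows (mol/h): A 79.394, B 269.21
Sensible, products 25→103 °C: 3446.8 kJ/h
Q = ΔH = 11862 kJ/h = 3.2951 kW
Heat supplied = 3.2951 kW

Q_in = 3.30 kW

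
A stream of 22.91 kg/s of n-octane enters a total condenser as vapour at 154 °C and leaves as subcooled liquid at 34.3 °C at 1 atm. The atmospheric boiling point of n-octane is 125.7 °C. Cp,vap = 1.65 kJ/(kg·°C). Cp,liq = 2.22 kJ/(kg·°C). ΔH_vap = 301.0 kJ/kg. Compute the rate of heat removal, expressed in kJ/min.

Q_c = 757000 kJ/min

vapour 154→125.7 °C: -46.695 kJ/kg
condensation at 125.7 °C: -301 kJ/kg
liquid 125.7→34.3 °C: -202.91 kJ/kg
Δh = -46.695 + -301 + -202.91 = -550.6 kJ/kg
Q = ṁ·Δh = 22.91 kg/s × -550.6 kJ/kg = -12614 kJ/s
|Q| = 12614 kW = 756860 kJ/min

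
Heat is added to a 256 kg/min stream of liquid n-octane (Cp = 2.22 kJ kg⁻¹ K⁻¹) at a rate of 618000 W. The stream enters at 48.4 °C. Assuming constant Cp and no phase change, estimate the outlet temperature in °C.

Q = 618000 W = 37080 kJ/min
ΔT = Q/(ṁ·Cp) = 37080/(256×2.22) = 65.245 K
T_out = 48.4 + 65.245 = 113.64 °C

T_out = 114 °C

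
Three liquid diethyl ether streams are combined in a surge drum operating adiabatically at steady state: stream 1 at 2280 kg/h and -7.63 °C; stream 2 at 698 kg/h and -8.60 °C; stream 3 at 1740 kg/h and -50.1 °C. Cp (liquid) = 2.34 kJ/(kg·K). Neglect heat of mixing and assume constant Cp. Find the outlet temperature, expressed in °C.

Energy balance with Q = 0: Σ ṁᵢCp,ᵢ(T_out − Tᵢ) = 0
T_out = Σ ṁᵢCp,ᵢTᵢ / Σ ṁᵢCp,ᵢ
      = -258740 / 11040 = -23.436 °C

T_out = -23.4 °C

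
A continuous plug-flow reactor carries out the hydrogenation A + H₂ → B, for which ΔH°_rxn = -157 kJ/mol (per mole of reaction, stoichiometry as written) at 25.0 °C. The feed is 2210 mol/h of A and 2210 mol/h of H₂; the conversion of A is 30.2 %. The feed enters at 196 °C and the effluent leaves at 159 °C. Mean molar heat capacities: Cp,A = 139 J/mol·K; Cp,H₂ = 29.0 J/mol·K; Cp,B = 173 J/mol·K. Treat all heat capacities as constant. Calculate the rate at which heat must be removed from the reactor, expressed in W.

Q_out = 32800 W

Extent of reaction ξ = 0.302 × 2210 = 667.42 mol/h
Reaction term: ξ·ΔH°_rxn = 667.42 × -157 = -104780 kJ/h
Sensible, feed 196→25 °C: -63489 kJ/h
Outlet flows (mol/h): A 1542.6, H₂ 1542.6, B 667.42
Sensible, products 25→159 °C: 50199 kJ/h
Q = ΔH = -118080 kJ/h = -32.799 kW
Heat removed = 32799 W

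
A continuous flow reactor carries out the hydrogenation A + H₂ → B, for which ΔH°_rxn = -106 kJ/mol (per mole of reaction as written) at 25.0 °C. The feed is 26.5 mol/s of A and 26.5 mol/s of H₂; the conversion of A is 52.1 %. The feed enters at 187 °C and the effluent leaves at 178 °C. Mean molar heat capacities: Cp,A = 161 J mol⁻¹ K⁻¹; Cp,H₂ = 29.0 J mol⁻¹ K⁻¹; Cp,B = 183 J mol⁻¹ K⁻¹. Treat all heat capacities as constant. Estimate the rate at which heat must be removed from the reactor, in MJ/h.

Q_out = 5480 MJ/h

Extent of reaction ξ = 0.521 × 26.5 = 13.806 mol/s
Reaction term: ξ·ΔH°_rxn = 13.806 × -106 = -1463.5 kJ/s
Sensible, feed 187→25 °C: -815.67 kJ/s
Outlet flows (mol/s): A 12.694, H₂ 12.694, B 13.806
Sensible, products 25→178 °C: 755.57 kJ/s
Q = ΔH = -1523.6 kJ/s = -1523.6 kW
Heat removed = 5484.9 MJ/h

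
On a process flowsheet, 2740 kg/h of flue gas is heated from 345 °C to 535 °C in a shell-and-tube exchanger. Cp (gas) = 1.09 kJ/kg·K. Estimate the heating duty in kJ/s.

Q = ṁ·Cp·ΔT = 2740 × 1.09 × (535 − 345) = 567450 kJ/h
Converting: 567450 / 3600 s = 157.63 kW

Q = 158 kJ/s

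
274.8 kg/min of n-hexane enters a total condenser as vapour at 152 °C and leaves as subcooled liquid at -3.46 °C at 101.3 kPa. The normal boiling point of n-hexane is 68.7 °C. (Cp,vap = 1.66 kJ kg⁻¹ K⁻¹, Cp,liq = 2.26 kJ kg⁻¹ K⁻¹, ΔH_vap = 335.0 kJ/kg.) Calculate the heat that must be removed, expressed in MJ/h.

vapour 152→68.7 °C: -138.28 kJ/kg
condensation at 68.7 °C: -335 kJ/kg
liquid 68.7→-3.46 °C: -163.08 kJ/kg
Δh = -138.28 + -335 + -163.08 = -636.36 kJ/kg
Q = ṁ·Δh = 274.8 kg/min × -636.36 kJ/kg = -174870 kJ/min
|Q| = 2914.5 kW = 10492 MJ/h

Q_c = 10500 MJ/h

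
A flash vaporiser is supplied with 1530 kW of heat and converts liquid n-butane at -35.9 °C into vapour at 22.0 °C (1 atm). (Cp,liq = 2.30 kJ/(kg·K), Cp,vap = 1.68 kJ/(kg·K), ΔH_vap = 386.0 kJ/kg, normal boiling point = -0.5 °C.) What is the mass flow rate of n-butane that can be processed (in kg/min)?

ṁ = 182 kg/min

Δh = 2.30×(-0.5−-35.9) + 386.0 + 1.68×(22.0−-0.5) = 505.22 kJ/kg
Q = 1530 kW = 1530 kJ/s = 91800 kJ/min
ṁ = Q/Δh = 91800 / 505.22 = 181.7 kg/min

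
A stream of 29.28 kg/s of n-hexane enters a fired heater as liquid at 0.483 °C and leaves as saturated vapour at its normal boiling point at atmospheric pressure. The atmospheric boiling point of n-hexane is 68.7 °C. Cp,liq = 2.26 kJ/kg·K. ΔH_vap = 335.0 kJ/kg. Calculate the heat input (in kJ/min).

Q = 859000 kJ/min

liquid 0.483→68.7 °C: 154.17 kJ/kg
vaporisation at 68.7 °C: 335 kJ/kg
Δh = 154.17 + 335 = 489.17 kJ/kg
Q = ṁ·Δh = 29.28 kg/s × 489.17 kJ/kg = 14323 kJ/s
|Q| = 14323 kW = 859370 kJ/min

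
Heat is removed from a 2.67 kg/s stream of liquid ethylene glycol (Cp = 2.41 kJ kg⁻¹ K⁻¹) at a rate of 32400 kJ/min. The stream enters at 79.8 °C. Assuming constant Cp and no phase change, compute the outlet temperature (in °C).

T_out = -4.12 °C

Q = 32400 kJ/min = 540 kJ/s
ΔT = Q/(ṁ·Cp) = 540/(2.67×2.41) = 83.92 K
T_out = 79.8 − 83.92 = -4.12 °C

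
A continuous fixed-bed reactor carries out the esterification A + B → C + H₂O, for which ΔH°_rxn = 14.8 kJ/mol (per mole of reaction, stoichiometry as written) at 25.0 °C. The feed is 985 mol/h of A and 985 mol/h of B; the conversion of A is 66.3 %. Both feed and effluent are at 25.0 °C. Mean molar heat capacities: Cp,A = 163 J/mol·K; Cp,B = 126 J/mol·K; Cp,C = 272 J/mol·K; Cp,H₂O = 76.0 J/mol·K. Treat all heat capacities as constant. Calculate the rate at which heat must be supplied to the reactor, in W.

Q_in = 2680 W

Extent of reaction ξ = 0.663 × 985 = 653.06 mol/h
Reaction term: ξ·ΔH°_rxn = 653.06 × 14.8 = 9665.2 kJ/h
Q = ΔH = 9665.2 kJ/h = 2.6848 kW
Heat supplied = 2684.8 W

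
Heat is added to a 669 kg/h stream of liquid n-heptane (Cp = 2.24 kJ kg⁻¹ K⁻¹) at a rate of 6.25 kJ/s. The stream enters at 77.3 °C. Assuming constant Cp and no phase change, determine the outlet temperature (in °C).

Q = 6.25 kJ/s = 22500 kJ/h
ΔT = Q/(ṁ·Cp) = 22500/(669×2.24) = 15.014 K
T_out = 77.3 + 15.014 = 92.314 °C

T_out = 92.3 °C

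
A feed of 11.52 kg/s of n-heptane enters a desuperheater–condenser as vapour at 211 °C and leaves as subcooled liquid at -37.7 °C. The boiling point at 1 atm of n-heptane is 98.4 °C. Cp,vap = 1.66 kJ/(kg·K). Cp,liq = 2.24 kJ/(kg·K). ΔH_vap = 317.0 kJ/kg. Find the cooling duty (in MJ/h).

vapour 211→98.4 °C: -186.92 kJ/kg
condensation at 98.4 °C: -317 kJ/kg
liquid 98.4→-37.7 °C: -304.86 kJ/kg
Δh = -186.92 + -317 + -304.86 = -808.78 kJ/kg
Q = ṁ·Δh = 11.52 kg/s × -808.78 kJ/kg = -9317.1 kJ/s
|Q| = 9317.1 kW = 33542 MJ/h

Q_c = 33500 MJ/h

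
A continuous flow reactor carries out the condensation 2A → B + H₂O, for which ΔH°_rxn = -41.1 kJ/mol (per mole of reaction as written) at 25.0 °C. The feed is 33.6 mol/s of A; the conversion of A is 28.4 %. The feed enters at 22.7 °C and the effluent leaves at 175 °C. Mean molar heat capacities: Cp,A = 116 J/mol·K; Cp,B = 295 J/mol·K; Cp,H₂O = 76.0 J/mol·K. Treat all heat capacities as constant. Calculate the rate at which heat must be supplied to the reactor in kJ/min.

Q_in = 29800 kJ/min

Extent of reaction ξ = 0.284 × 33.6 / 2 = 4.7712 mol/s
Reaction term: ξ·ΔH°_rxn = 4.7712 × -41.1 = -196.1 kJ/s
Sensible, feed 22.7→25 °C: 8.9645 kJ/s
Outlet flows (mol/s): A 24.058, B 4.7712, H₂O 4.7712
Sensible, products 25→175 °C: 684.12 kJ/s
Q = ΔH = 496.99 kJ/s = 496.99 kW
Heat supplied = 29819 kJ/min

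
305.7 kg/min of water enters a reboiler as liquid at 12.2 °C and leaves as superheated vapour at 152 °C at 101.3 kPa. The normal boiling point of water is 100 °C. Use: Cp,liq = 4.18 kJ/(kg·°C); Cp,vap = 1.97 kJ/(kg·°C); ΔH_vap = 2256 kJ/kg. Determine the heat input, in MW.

Q = 13.9 MW

liquid 12.2→100 °C: 367 kJ/kg
vaporisation at 100 °C: 2256 kJ/kg
vapour 100→152 °C: 102.44 kJ/kg
Δh = 367 + 2256 + 102.44 = 2725.4 kJ/kg
Q = ṁ·Δh = 305.7 kg/min × 2725.4 kJ/kg = 833170 kJ/min
|Q| = 13886 kW = 13.886 MW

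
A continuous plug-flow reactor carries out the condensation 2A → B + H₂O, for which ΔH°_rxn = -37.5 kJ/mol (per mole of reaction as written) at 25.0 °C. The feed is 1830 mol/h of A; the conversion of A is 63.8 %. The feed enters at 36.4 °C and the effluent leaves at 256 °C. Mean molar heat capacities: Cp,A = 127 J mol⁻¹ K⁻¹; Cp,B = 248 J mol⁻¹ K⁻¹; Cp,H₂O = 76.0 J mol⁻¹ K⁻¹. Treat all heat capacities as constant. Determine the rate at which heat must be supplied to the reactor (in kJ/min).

Q_in = 643 kJ/min

Extent of reaction ξ = 0.638 × 1830 / 2 = 583.77 mol/h
Reaction term: ξ·ΔH°_rxn = 583.77 × -37.5 = -21891 kJ/h
Sensible, feed 36.4→25 °C: -2649.5 kJ/h
Outlet flows (mol/h): A 662.46, B 583.77, H₂O 583.77
Sensible, products 25→256 °C: 63126 kJ/h
Q = ΔH = 38585 kJ/h = 10.718 kW
Heat supplied = 643.09 kJ/min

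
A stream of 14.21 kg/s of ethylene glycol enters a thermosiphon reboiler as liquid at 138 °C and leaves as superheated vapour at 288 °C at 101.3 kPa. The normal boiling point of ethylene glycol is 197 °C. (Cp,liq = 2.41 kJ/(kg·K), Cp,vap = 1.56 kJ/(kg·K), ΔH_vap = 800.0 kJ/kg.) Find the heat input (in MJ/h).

liquid 138→197 °C: 142.19 kJ/kg
vaporisation at 197 °C: 800 kJ/kg
vapour 197→288 °C: 141.96 kJ/kg
Δh = 142.19 + 800 + 141.96 = 1084.2 kJ/kg
Q = ṁ·Δh = 14.21 kg/s × 1084.2 kJ/kg = 15406 kJ/s
|Q| = 15406 kW = 55461 MJ/h

Q = 55500 MJ/h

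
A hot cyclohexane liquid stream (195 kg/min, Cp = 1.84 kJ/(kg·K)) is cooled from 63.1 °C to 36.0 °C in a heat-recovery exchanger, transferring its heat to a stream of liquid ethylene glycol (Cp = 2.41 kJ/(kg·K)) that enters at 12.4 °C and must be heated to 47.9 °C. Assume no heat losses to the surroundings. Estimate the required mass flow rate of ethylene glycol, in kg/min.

Heat released by hot stream: Q = 195 × 1.84 × (63.1 − 36.0) = 9723.5 kJ/min
Energy balance on cold side (adiabatic exchanger): Q = ṁ_c·Cp_c·(T_c,out − T_c,in)
ṁ_c = 9723.5 / [2.41 × (47.9 − 12.4)] = 113.65 kg/min

ṁ_c = 114 kg/min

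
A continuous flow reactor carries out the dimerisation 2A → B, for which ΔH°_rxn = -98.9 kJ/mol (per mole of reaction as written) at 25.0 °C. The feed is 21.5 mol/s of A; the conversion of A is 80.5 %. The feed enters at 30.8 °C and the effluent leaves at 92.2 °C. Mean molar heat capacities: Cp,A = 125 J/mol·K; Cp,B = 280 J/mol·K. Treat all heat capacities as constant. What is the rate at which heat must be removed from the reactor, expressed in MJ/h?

Extent of reaction ξ = 0.805 × 21.5 / 2 = 8.6538 mol/s
Reaction term: ξ·ΔH°_rxn = 8.6538 × -98.9 = -855.86 kJ/s
Sensible, feed 30.8→25 °C: -15.588 kJ/s
Outlet flows (mol/s): A 4.1925, B 8.6538
Sensible, products 25→92.2 °C: 198.05 kJ/s
Q = ΔH = -673.4 kJ/s = -673.4 kW
Heat removed = 2424.2 MJ/h

Q_out = 2420 MJ/h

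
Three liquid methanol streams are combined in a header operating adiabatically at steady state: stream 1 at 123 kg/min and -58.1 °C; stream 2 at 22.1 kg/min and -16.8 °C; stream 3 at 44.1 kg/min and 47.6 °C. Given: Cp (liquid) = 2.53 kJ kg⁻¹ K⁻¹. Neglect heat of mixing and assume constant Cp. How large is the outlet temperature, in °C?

Adiabatic, steady state ⇒ Σ ṁᵢCp,ᵢ(T_out − Tᵢ) = 0
T_out = Σ ṁᵢCp,ᵢTᵢ / Σ ṁᵢCp,ᵢ
      = -13709 / 478.68 = -28.639 °C

T_out = -28.6 °C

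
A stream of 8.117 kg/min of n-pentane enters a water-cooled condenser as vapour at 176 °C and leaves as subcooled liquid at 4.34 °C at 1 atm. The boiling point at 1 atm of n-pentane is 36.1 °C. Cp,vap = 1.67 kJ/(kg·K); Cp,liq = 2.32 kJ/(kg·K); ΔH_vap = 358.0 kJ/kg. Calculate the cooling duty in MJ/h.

vapour 176→36.1 °C: -233.63 kJ/kg
condensation at 36.1 °C: -358 kJ/kg
liquid 36.1→4.34 °C: -73.683 kJ/kg
Δh = -233.63 + -358 + -73.683 = -665.32 kJ/kg
Q = ṁ·Δh = 8.117 kg/min × -665.32 kJ/kg = -5400.4 kJ/min
|Q| = 90.006 kW = 324.02 MJ/h

Q_c = 324 MJ/h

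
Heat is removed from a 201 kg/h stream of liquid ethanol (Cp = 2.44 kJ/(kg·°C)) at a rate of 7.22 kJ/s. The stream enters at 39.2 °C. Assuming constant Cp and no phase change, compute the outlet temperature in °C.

Q = 7.22 kJ/s = 25992 kJ/h
ΔT = Q/(ṁ·Cp) = 25992/(201×2.44) = 52.997 K
T_out = 39.2 − 52.997 = -13.797 °C

T_out = -13.8 °C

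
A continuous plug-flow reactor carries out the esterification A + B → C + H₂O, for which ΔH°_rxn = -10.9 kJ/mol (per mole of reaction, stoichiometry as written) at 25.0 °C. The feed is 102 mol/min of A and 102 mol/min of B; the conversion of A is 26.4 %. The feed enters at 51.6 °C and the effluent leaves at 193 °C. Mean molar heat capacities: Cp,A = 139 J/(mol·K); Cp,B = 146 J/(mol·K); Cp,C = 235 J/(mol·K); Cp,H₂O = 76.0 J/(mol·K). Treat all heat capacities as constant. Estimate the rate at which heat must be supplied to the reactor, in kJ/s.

Extent of reaction ξ = 0.264 × 102 = 26.928 mol/min
Reaction term: ξ·ΔH°_rxn = 26.928 × -10.9 = -293.52 kJ/min
Sensible, feed 51.6→25 °C: -773.26 kJ/min
Outlet flows (mol/min): A 75.072, B 75.072, C 26.928, H₂O 26.928
Sensible, products 25→193 °C: 5001.4 kJ/min
Q = ΔH = 3934.6 kJ/min = 65.577 kW
Heat supplied = 65.577 kJ/s

Q_in = 65.6 kJ/s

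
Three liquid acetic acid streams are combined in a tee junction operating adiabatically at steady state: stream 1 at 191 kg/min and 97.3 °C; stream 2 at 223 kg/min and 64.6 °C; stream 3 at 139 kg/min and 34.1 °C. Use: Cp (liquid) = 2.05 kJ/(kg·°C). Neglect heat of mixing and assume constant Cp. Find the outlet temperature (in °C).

T_out = 68.2 °C

Adiabatic, steady state ⇒ Σ ṁᵢCp,ᵢ(T_out − Tᵢ) = 0
T_out = Σ ṁᵢCp,ᵢTᵢ / Σ ṁᵢCp,ᵢ
      = 77346 / 1133.6 = 68.228 °C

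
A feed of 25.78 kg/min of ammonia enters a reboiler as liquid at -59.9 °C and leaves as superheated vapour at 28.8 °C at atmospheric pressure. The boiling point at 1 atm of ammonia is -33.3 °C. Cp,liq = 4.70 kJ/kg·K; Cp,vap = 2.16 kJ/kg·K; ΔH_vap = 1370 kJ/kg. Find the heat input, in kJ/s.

Q = 700 kJ/s

liquid -59.9→-33.3 °C: 125.02 kJ/kg
vaporisation at -33.3 °C: 1370 kJ/kg
vapour -33.3→28.8 °C: 134.14 kJ/kg
Δh = 125.02 + 1370 + 134.14 = 1629.2 kJ/kg
Q = ṁ·Δh = 25.78 kg/min × 1629.2 kJ/kg = 42000 kJ/min
|Q| = 699.99 kW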